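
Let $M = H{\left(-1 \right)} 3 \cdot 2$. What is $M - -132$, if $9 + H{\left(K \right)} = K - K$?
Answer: $78$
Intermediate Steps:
$H{\left(K \right)} = -9$ ($H{\left(K \right)} = -9 + \left(K - K\right) = -9 + 0 = -9$)
$M = -54$ ($M = \left(-9\right) 3 \cdot 2 = \left(-27\right) 2 = -54$)
$M - -132 = -54 - -132 = -54 + 132 = 78$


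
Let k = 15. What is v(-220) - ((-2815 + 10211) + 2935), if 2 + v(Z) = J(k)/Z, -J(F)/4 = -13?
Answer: -568328/55 ≈ -10333.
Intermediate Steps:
J(F) = 52 (J(F) = -4*(-13) = 52)
v(Z) = -2 + 52/Z
v(-220) - ((-2815 + 10211) + 2935) = (-2 + 52/(-220)) - ((-2815 + 10211) + 2935) = (-2 + 52*(-1/220)) - (7396 + 2935) = (-2 - 13/55) - 1*10331 = -123/55 - 10331 = -568328/55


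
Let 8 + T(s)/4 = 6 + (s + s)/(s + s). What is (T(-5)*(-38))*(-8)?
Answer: -1216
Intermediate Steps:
T(s) = -4 (T(s) = -32 + 4*(6 + (s + s)/(s + s)) = -32 + 4*(6 + (2*s)/((2*s))) = -32 + 4*(6 + (2*s)*(1/(2*s))) = -32 + 4*(6 + 1) = -32 + 4*7 = -32 + 28 = -4)
(T(-5)*(-38))*(-8) = -4*(-38)*(-8) = 152*(-8) = -1216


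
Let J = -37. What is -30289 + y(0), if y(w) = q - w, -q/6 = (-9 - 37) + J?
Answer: -29791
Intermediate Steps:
q = 498 (q = -6*((-9 - 37) - 37) = -6*(-46 - 37) = -6*(-83) = 498)
y(w) = 498 - w
-30289 + y(0) = -30289 + (498 - 1*0) = -30289 + (498 + 0) = -30289 + 498 = -29791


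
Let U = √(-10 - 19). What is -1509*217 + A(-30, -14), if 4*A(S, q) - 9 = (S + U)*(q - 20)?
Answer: -1308783/4 - 17*I*√29/2 ≈ -3.272e+5 - 45.774*I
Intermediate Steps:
U = I*√29 (U = √(-29) = I*√29 ≈ 5.3852*I)
A(S, q) = 9/4 + (-20 + q)*(S + I*√29)/4 (A(S, q) = 9/4 + ((S + I*√29)*(q - 20))/4 = 9/4 + ((S + I*√29)*(-20 + q))/4 = 9/4 + ((-20 + q)*(S + I*√29))/4 = 9/4 + (-20 + q)*(S + I*√29)/4)
-1509*217 + A(-30, -14) = -1509*217 + (9/4 - 5*(-30) - 5*I*√29 + (¼)*(-30)*(-14) + (¼)*I*(-14)*√29) = -327453 + (9/4 + 150 - 5*I*√29 + 105 - 7*I*√29/2) = -327453 + (1029/4 - 17*I*√29/2) = -1308783/4 - 17*I*√29/2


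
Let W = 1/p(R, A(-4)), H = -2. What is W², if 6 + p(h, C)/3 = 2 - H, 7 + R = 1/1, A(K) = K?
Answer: 1/36 ≈ 0.027778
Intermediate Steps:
R = -6 (R = -7 + 1/1 = -7 + 1*1 = -7 + 1 = -6)
p(h, C) = -6 (p(h, C) = -18 + 3*(2 - 1*(-2)) = -18 + 3*(2 + 2) = -18 + 3*4 = -18 + 12 = -6)
W = -⅙ (W = 1/(-6) = -⅙ ≈ -0.16667)
W² = (-⅙)² = 1/36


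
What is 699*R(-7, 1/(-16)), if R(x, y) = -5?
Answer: -3495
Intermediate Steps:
699*R(-7, 1/(-16)) = 699*(-5) = -3495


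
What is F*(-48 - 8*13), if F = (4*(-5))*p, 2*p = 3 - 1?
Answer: 3040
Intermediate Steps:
p = 1 (p = (3 - 1)/2 = (½)*2 = 1)
F = -20 (F = (4*(-5))*1 = -20*1 = -20)
F*(-48 - 8*13) = -20*(-48 - 8*13) = -20*(-48 - 104) = -20*(-152) = 3040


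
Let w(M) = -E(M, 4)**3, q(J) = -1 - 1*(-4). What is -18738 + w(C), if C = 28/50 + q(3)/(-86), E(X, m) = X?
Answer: -186226709819689/9938375000 ≈ -18738.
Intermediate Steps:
q(J) = 3 (q(J) = -1 + 4 = 3)
C = 1129/2150 (C = 28/50 + 3/(-86) = 28*(1/50) + 3*(-1/86) = 14/25 - 3/86 = 1129/2150 ≈ 0.52512)
w(M) = -M**3
-18738 + w(C) = -18738 - (1129/2150)**3 = -18738 - 1*1439069689/9938375000 = -18738 - 1439069689/9938375000 = -186226709819689/9938375000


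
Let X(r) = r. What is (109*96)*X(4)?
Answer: 41856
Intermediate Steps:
(109*96)*X(4) = (109*96)*4 = 10464*4 = 41856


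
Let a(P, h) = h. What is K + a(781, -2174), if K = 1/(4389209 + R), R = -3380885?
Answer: -2192096375/1008324 ≈ -2174.0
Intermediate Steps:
K = 1/1008324 (K = 1/(4389209 - 3380885) = 1/1008324 ≈ 9.9174e-7)
K + a(781, -2174) = 1/1008324 - 2174 = -2192096375/1008324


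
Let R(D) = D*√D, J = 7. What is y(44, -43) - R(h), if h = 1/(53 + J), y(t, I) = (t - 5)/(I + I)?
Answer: -39/86 - √15/1800 ≈ -0.45564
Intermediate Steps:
y(t, I) = (-5 + t)/(2*I) (y(t, I) = (-5 + t)/((2*I)) = (-5 + t)*(1/(2*I)) = (-5 + t)/(2*I))
h = 1/60 (h = 1/(53 + 7) = 1/60 ≈ 0.016667)
R(D) = D^(3/2)
y(44, -43) - R(h) = (½)*(-5 + 44)/(-43) - (1/60)^(3/2) = (½)*(-1/43)*39 - √15/1800 = -39/86 - √15/1800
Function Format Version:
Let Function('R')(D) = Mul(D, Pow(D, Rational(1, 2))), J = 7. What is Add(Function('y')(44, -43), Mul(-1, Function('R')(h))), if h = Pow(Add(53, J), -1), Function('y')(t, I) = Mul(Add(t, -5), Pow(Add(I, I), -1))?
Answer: Add(Rational(-39, 86), Mul(Rational(-1, 1800), Pow(15, Rational(1, 2)))) ≈ -0.45564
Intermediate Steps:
Function('y')(t, I) = Mul(Rational(1, 2), Pow(I, -1), Add(-5, t)) (Function('y')(t, I) = Mul(Add(-5, t), Pow(Mul(2, I), -1)) = Mul(Add(-5, t), Mul(Rational(1, 2), Pow(I, -1))) = Mul(Rational(1, 2), Pow(I, -1), Add(-5, t)))
h = Rational(1, 60) (h = Pow(Add(53, 7), -1) = Pow(60, -1) = Rational(1, 60) ≈ 0.016667)
Function('R')(D) = Pow(D, Rational(3, 2))
Add(Function('y')(44, -43), Mul(-1, Function('R')(h))) = Add(Mul(Rational(1, 2), Pow(-43, -1), Add(-5, 44)), Mul(-1, Pow(Rational(1, 60), Rational(3, 2)))) = Add(Mul(Rational(1, 2), Rational(-1, 43), 39), Mul(-1, Mul(Rational(1, 1800), Pow(15, Rational(1, 2))))) = Add(Rational(-39, 86), Mul(Rational(-1, 1800), Pow(15, Rational(1, 2))))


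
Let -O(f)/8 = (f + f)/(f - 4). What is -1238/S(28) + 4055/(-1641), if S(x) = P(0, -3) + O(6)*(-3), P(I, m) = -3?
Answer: -289257/25709 ≈ -11.251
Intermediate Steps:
O(f) = -16*f/(-4 + f) (O(f) = -8*(f + f)/(f - 4) = -8*2*f/(-4 + f) = -16*f/(-4 + f))
S(x) = 141 (S(x) = -3 - 16*6/(-4 + 6)*(-3) = -3 - 16*6/2*(-3) = -3 - 16*6*1/2*(-3) = -3 - 48*(-3) = -3 + 144 = 141)
-1238/S(28) + 4055/(-1641) = -1238/141 + 4055/(-1641) = -1238*1/141 + 4055*(-1/1641) = -1238/141 - 4055/1641 = -289257/25709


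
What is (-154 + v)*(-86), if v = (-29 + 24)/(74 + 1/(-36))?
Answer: 35284252/2663 ≈ 13250.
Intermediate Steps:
v = -180/2663 (v = -5/(74 - 1/36) = -5/2663/36 = -5*36/2663 = -180/2663 ≈ -0.067593)
(-154 + v)*(-86) = (-154 - 180/2663)*(-86) = -410282/2663*(-86) = 35284252/2663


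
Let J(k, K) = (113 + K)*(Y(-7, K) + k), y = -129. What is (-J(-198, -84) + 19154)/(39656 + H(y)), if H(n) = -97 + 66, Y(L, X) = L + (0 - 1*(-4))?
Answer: 24983/39625 ≈ 0.63049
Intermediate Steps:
Y(L, X) = 4 + L (Y(L, X) = L + (0 + 4) = L + 4 = 4 + L)
J(k, K) = (-3 + k)*(113 + K) (J(k, K) = (113 + K)*((4 - 7) + k) = (113 + K)*(-3 + k) = (-3 + k)*(113 + K))
H(n) = -31
(-J(-198, -84) + 19154)/(39656 + H(y)) = (-(-339 - 3*(-84) + 113*(-198) - 84*(-198)) + 19154)/(39656 - 31) = (-(-339 + 252 - 22374 + 16632) + 19154)/39625 = (-1*(-5829) + 19154)*(1/39625) = (5829 + 19154)*(1/39625) = 24983*(1/39625) = 24983/39625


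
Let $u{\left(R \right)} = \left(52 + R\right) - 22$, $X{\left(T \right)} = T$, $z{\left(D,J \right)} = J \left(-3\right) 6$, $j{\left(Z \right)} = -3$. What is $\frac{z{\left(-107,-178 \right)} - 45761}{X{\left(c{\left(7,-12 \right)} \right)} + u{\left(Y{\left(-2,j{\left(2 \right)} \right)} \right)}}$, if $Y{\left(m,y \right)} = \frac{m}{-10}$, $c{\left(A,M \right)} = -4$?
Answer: $- \frac{212785}{131} \approx -1624.3$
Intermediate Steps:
$z{\left(D,J \right)} = - 18 J$ ($z{\left(D,J \right)} = - 3 J 6 = - 18 J$)
$Y{\left(m,y \right)} = - \frac{m}{10}$ ($Y{\left(m,y \right)} = m \left(- \frac{1}{10}\right) = - \frac{m}{10}$)
$u{\left(R \right)} = 30 + R$
$\frac{z{\left(-107,-178 \right)} - 45761}{X{\left(c{\left(7,-12 \right)} \right)} + u{\left(Y{\left(-2,j{\left(2 \right)} \right)} \right)}} = \frac{\left(-18\right) \left(-178\right) - 45761}{-4 + \left(30 - - \frac{1}{5}\right)} = \frac{3204 - 45761}{-4 + \left(30 + \frac{1}{5}\right)} = - \frac{42557}{-4 + \frac{151}{5}} = - \frac{42557}{\frac{131}{5}} = \left(-42557\right) \frac{5}{131} = - \frac{212785}{131}$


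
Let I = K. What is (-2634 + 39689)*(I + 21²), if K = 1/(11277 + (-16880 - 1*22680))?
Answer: 462179678110/28283 ≈ 1.6341e+7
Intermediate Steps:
K = -1/28283 (K = 1/(11277 + (-16880 - 22680)) = 1/(11277 - 39560) = 1/(-28283) = -1/28283 ≈ -3.5357e-5)
I = -1/28283 ≈ -3.5357e-5
(-2634 + 39689)*(I + 21²) = (-2634 + 39689)*(-1/28283 + 21²) = 37055*(-1/28283 + 441) = 37055*(12472802/28283) = 462179678110/28283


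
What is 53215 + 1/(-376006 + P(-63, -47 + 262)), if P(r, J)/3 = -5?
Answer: 20009957514/376021 ≈ 53215.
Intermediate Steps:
P(r, J) = -15 (P(r, J) = 3*(-5) = -15)
53215 + 1/(-376006 + P(-63, -47 + 262)) = 53215 + 1/(-376006 - 15) = 53215 + 1/(-376021) = 53215 - 1/376021 = 20009957514/376021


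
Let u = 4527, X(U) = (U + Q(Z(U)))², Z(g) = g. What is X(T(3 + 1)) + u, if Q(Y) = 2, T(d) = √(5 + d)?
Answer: 4552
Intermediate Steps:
X(U) = (2 + U)² (X(U) = (U + 2)² = (2 + U)²)
X(T(3 + 1)) + u = (2 + √(5 + (3 + 1)))² + 4527 = (2 + √(5 + 4))² + 4527 = (2 + √9)² + 4527 = (2 + 3)² + 4527 = 5² + 4527 = 25 + 4527 = 4552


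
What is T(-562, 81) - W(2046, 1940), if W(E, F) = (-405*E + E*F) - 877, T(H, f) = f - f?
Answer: -3139733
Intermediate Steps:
T(H, f) = 0
W(E, F) = -877 - 405*E + E*F
T(-562, 81) - W(2046, 1940) = 0 - (-877 - 405*2046 + 2046*1940) = 0 - (-877 - 828630 + 3969240) = 0 - 1*3139733 = 0 - 3139733 = -3139733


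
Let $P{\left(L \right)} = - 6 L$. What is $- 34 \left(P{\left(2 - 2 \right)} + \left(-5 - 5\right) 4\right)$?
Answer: $1360$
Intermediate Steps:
$- 34 \left(P{\left(2 - 2 \right)} + \left(-5 - 5\right) 4\right) = - 34 \left(- 6 \left(2 - 2\right) + \left(-5 - 5\right) 4\right) = - 34 \left(\left(-6\right) 0 - 40\right) = - 34 \left(0 - 40\right) = \left(-34\right) \left(-40\right) = 1360$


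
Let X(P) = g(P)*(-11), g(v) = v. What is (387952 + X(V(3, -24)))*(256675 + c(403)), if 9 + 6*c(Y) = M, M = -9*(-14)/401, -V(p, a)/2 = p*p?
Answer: 39950763580175/401 ≈ 9.9628e+10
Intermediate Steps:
V(p, a) = -2*p² (V(p, a) = -2*p*p = -2*p²)
M = 126/401 (M = 126*(1/401) = 126/401 ≈ 0.31421)
c(Y) = -1161/802 (c(Y) = -3/2 + (⅙)*(126/401) = -3/2 + 21/401 = -1161/802)
X(P) = -11*P (X(P) = P*(-11) = -11*P)
(387952 + X(V(3, -24)))*(256675 + c(403)) = (387952 - (-22)*3²)*(256675 - 1161/802) = (387952 - (-22)*9)*(205852189/802) = (387952 - 11*(-18))*(205852189/802) = (387952 + 198)*(205852189/802) = 388150*(205852189/802) = 39950763580175/401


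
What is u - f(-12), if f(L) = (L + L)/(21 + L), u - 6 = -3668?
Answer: -10978/3 ≈ -3659.3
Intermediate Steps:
u = -3662 (u = 6 - 3668 = -3662)
f(L) = 2*L/(21 + L) (f(L) = (2*L)/(21 + L) = 2*L/(21 + L))
u - f(-12) = -3662 - 2*(-12)/(21 - 12) = -3662 - 2*(-12)/9 = -3662 - 1*(-8/3) = -3662 + 8/3 = -10978/3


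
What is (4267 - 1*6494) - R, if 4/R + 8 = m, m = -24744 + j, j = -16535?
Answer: -91946145/41287 ≈ -2227.0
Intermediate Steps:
m = -41279 (m = -24744 - 16535 = -41279)
R = -4/41287 (R = 4/(-8 - 41279) = 4/(-41287) = 4*(-1/41287) = -4/41287 ≈ -9.6883e-5)
(4267 - 1*6494) - R = (4267 - 1*6494) - 1*(-4/41287) = (4267 - 6494) + 4/41287 = -2227 + 4/41287 = -91946145/41287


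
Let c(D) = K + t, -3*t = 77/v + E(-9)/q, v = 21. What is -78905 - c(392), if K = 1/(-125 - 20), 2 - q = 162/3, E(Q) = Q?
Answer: -5354405977/67860 ≈ -78904.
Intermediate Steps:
q = -52 (q = 2 - 162/3 = 2 - 1*54 = 2 - 54 = -52)
t = -599/468 (t = -(77/21 - 9/(-52))/3 = -(77*(1/21) - 9*(-1/52))/3 = -(11/3 + 9/52)/3 = -⅓*599/156 = -599/468 ≈ -1.2799)
K = -1/145 (K = 1/(-145) = -1/145 ≈ -0.0068966)
c(D) = -87323/67860 (c(D) = -1/145 - 599/468 = -87323/67860)
-78905 - c(392) = -78905 - 1*(-87323/67860) = -78905 + 87323/67860 = -5354405977/67860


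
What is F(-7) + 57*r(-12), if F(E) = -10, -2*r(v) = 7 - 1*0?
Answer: -419/2 ≈ -209.50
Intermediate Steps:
r(v) = -7/2 (r(v) = -(7 - 1*0)/2 = -(7 + 0)/2 = -½*7 = -7/2)
F(-7) + 57*r(-12) = -10 + 57*(-7/2) = -10 - 399/2 = -419/2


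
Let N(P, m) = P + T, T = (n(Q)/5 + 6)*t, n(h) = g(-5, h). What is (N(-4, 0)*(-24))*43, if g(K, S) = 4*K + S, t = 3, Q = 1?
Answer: -13416/5 ≈ -2683.2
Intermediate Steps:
g(K, S) = S + 4*K
n(h) = -20 + h (n(h) = h + 4*(-5) = h - 20 = -20 + h)
T = 33/5 (T = ((-20 + 1)/5 + 6)*3 = (-19*⅕ + 6)*3 = (-19/5 + 6)*3 = (11/5)*3 = 33/5 ≈ 6.6000)
N(P, m) = 33/5 + P (N(P, m) = P + 33/5 = 33/5 + P)
(N(-4, 0)*(-24))*43 = ((33/5 - 4)*(-24))*43 = ((13/5)*(-24))*43 = -312/5*43 = -13416/5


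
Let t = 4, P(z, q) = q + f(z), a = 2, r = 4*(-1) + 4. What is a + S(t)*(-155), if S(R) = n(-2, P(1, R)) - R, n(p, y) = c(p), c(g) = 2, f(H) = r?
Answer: 312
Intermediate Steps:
r = 0 (r = -4 + 4 = 0)
f(H) = 0
P(z, q) = q (P(z, q) = q + 0 = q)
n(p, y) = 2
S(R) = 2 - R
a + S(t)*(-155) = 2 + (2 - 1*4)*(-155) = 2 + (2 - 4)*(-155) = 2 - 2*(-155) = 2 + 310 = 312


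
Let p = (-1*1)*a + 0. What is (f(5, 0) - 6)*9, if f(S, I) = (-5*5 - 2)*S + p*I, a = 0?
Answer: -1269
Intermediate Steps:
p = 0 (p = -1*1*0 + 0 = -1*0 + 0 = 0 + 0 = 0)
f(S, I) = -27*S (f(S, I) = (-5*5 - 2)*S + 0*I = (-25 - 2)*S + 0 = -27*S + 0 = -27*S)
(f(5, 0) - 6)*9 = (-27*5 - 6)*9 = (-135 - 6)*9 = -141*9 = -1269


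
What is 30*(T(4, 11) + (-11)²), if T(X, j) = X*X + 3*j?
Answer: 5100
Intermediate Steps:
T(X, j) = X² + 3*j
30*(T(4, 11) + (-11)²) = 30*((4² + 3*11) + (-11)²) = 30*((16 + 33) + 121) = 30*(49 + 121) = 30*170 = 5100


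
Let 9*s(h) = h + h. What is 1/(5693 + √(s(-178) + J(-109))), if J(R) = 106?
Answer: 51237/291691643 - 3*√598/291691643 ≈ 0.00017540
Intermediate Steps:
s(h) = 2*h/9 (s(h) = (h + h)/9 = (2*h)/9 = 2*h/9)
1/(5693 + √(s(-178) + J(-109))) = 1/(5693 + √((2/9)*(-178) + 106)) = 1/(5693 + √(-356/9 + 106)) = 1/(5693 + √(598/9)) = 1/(5693 + √598/3)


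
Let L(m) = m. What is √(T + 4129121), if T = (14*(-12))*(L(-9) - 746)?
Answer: √4255961 ≈ 2063.0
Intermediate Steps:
T = 126840 (T = (14*(-12))*(-9 - 746) = -168*(-755) = 126840)
√(T + 4129121) = √(126840 + 4129121) = √4255961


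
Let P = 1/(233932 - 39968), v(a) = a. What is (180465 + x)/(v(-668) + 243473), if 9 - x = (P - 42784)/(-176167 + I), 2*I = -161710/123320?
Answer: 38024620365300876656/51157398693775323045 ≈ 0.74329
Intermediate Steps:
P = 1/193964 ≈ 5.1556e-6
I = -16171/24664 (I = (-161710/123320)/2 = (-161710*1/123320)/2 = (1/2)*(-16171/12332) = -16171/24664 ≈ -0.65565)
x = 1845071249421071/210693349369969 (x = 9 - (1/193964 - 42784)/(-176167 - 16171/24664) = 9 - (-8298555775)/(193964*(-4344999059/24664)) = 9 - (-8298555775)*(-24664)/(193964*4344999059) = 9 - 1*51168894908650/210693349369969 = 9 - 51168894908650/210693349369969 = 1845071249421071/210693349369969 ≈ 8.7571)
(180465 + x)/(v(-668) + 243473) = (180465 + 1845071249421071/210693349369969)/(-668 + 243473) = (38024620365300876656/210693349369969)/242805 = (38024620365300876656/210693349369969)*(1/242805) = 38024620365300876656/51157398693775323045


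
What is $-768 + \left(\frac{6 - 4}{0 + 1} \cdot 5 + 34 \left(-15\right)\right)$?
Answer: $-1268$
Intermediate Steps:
$-768 + \left(\frac{6 - 4}{0 + 1} \cdot 5 + 34 \left(-15\right)\right) = -768 - \left(510 - \frac{2}{1} \cdot 5\right) = -768 - \left(510 - 2 \cdot 1 \cdot 5\right) = -768 + \left(2 \cdot 5 - 510\right) = -768 + \left(10 - 510\right) = -768 - 500 = -1268$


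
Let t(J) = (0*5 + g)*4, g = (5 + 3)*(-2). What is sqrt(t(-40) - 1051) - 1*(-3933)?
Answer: 3933 + I*sqrt(1115) ≈ 3933.0 + 33.392*I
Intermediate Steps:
g = -16 (g = 8*(-2) = -16)
t(J) = -64 (t(J) = (0*5 - 16)*4 = (0 - 16)*4 = -16*4 = -64)
sqrt(t(-40) - 1051) - 1*(-3933) = sqrt(-64 - 1051) - 1*(-3933) = sqrt(-1115) + 3933 = I*sqrt(1115) + 3933 = 3933 + I*sqrt(1115)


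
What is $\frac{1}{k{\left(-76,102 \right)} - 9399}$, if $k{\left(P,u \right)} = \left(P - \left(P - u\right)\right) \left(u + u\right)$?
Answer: $\frac{1}{11409} \approx 8.765 \cdot 10^{-5}$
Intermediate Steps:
$k{\left(P,u \right)} = 2 u^{2}$ ($k{\left(P,u \right)} = u 2 u = 2 u^{2}$)
$\frac{1}{k{\left(-76,102 \right)} - 9399} = \frac{1}{2 \cdot 102^{2} - 9399} = \frac{1}{2 \cdot 10404 - 9399} = \frac{1}{20808 - 9399} = \frac{1}{11409}$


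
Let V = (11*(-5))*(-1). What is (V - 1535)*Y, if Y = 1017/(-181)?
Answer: 1505160/181 ≈ 8315.8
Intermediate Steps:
Y = -1017/181 (Y = 1017*(-1/181) = -1017/181 ≈ -5.6188)
V = 55 (V = -55*(-1) = 55)
(V - 1535)*Y = (55 - 1535)*(-1017/181) = -1480*(-1017/181) = 1505160/181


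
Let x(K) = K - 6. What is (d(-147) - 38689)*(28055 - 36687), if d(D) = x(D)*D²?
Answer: 28872883312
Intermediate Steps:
x(K) = -6 + K
d(D) = D²*(-6 + D) (d(D) = (-6 + D)*D² = D²*(-6 + D))
(d(-147) - 38689)*(28055 - 36687) = ((-147)²*(-6 - 147) - 38689)*(28055 - 36687) = (21609*(-153) - 38689)*(-8632) = (-3306177 - 38689)*(-8632) = -3344866*(-8632) = 28872883312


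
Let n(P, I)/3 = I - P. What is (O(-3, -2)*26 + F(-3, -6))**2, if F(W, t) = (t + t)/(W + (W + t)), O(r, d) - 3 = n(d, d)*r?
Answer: 6241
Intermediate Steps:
n(P, I) = -3*P + 3*I (n(P, I) = 3*(I - P) = -3*P + 3*I)
O(r, d) = 3 (O(r, d) = 3 + (-3*d + 3*d)*r = 3 + 0*r = 3 + 0 = 3)
F(W, t) = 2*t/(t + 2*W) (F(W, t) = (2*t)/(t + 2*W) = 2*t/(t + 2*W))
(O(-3, -2)*26 + F(-3, -6))**2 = (3*26 + 2*(-6)/(-6 + 2*(-3)))**2 = (78 + 2*(-6)/(-6 - 6))**2 = (78 + 2*(-6)/(-12))**2 = (78 + 2*(-6)*(-1/12))**2 = (78 + 1)**2 = 79**2 = 6241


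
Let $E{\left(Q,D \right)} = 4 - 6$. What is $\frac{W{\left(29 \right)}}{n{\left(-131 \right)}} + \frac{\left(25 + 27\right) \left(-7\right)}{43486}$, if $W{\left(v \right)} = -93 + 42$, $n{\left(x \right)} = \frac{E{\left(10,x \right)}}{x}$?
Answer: $- \frac{145265347}{43486} \approx -3340.5$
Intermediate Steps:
$E{\left(Q,D \right)} = -2$ ($E{\left(Q,D \right)} = 4 - 6 = -2$)
$n{\left(x \right)} = - \frac{2}{x}$
$W{\left(v \right)} = -51$
$\frac{W{\left(29 \right)}}{n{\left(-131 \right)}} + \frac{\left(25 + 27\right) \left(-7\right)}{43486} = - \frac{51}{\left(-2\right) \frac{1}{-131}} + \frac{\left(25 + 27\right) \left(-7\right)}{43486} = - \frac{51}{\left(-2\right) \left(- \frac{1}{131}\right)} + 52 \left(-7\right) \frac{1}{43486} = - \frac{51}{\frac{2}{131}} - \frac{182}{21743} = \left(-51\right) \frac{131}{2} - \frac{182}{21743} = - \frac{6681}{2} - \frac{182}{21743} = - \frac{145265347}{43486}$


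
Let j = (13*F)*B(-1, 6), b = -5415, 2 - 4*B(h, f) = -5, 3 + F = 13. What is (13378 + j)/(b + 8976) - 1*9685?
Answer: -68949359/7122 ≈ -9681.2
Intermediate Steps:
F = 10 (F = -3 + 13 = 10)
B(h, f) = 7/4 (B(h, f) = 1/2 - 1/4*(-5) = 1/2 + 5/4 = 7/4)
j = 455/2 (j = (13*10)*(7/4) = 130*(7/4) = 455/2 ≈ 227.50)
(13378 + j)/(b + 8976) - 1*9685 = (13378 + 455/2)/(-5415 + 8976) - 1*9685 = (27211/2)/3561 - 9685 = (27211/2)*(1/3561) - 9685 = 27211/7122 - 9685 = -68949359/7122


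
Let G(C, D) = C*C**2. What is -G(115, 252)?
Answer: -1520875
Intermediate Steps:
G(C, D) = C**3
-G(115, 252) = -1*115**3 = -1*1520875 = -1520875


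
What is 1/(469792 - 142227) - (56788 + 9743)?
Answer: -21793227014/327565 ≈ -66531.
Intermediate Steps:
1/(469792 - 142227) - (56788 + 9743) = 1/327565 - 1*66531 = 1/327565 - 66531 = -21793227014/327565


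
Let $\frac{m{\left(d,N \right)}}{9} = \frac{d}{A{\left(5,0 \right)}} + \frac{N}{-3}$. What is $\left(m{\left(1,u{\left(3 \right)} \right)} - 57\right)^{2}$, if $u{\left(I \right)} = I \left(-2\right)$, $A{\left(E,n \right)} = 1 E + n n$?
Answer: $\frac{34596}{25} \approx 1383.8$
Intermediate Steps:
$A{\left(E,n \right)} = E + n^{2}$
$u{\left(I \right)} = - 2 I$
$m{\left(d,N \right)} = - 3 N + \frac{9 d}{5}$ ($m{\left(d,N \right)} = 9 \left(\frac{d}{5 + 0^{2}} + \frac{N}{-3}\right) = 9 \left(\frac{d}{5 + 0} + N \left(- \frac{1}{3}\right)\right) = 9 \left(\frac{d}{5} - \frac{N}{3}\right) = 9 \left(- \frac{N}{3} + \frac{d}{5}\right) = - 3 N + \frac{9 d}{5}$)
$\left(m{\left(1,u{\left(3 \right)} \right)} - 57\right)^{2} = \left(\left(- 3 \left(\left(-2\right) 3\right) + \frac{9}{5} \cdot 1\right) - 57\right)^{2} = \left(\left(\left(-3\right) \left(-6\right) + \frac{9}{5}\right) - 57\right)^{2} = \left(\left(18 + \frac{9}{5}\right) - 57\right)^{2} = \left(\frac{99}{5} - 57\right)^{2} = \left(- \frac{186}{5}\right)^{2} = \frac{34596}{25}$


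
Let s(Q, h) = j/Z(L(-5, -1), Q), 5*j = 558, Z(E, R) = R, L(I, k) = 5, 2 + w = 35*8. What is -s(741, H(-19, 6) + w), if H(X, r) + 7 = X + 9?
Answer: -186/1235 ≈ -0.15061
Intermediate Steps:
H(X, r) = 2 + X (H(X, r) = -7 + (X + 9) = -7 + (9 + X) = 2 + X)
w = 278 (w = -2 + 35*8 = -2 + 280 = 278)
j = 558/5 (j = (1/5)*558 = 558/5 ≈ 111.60)
s(Q, h) = 558/(5*Q)
-s(741, H(-19, 6) + w) = -558/(5*741) = -1*186/1235 = -186/1235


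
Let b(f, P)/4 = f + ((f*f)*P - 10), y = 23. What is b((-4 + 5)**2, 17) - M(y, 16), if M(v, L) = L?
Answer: 16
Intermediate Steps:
b(f, P) = -40 + 4*f + 4*P*f**2 (b(f, P) = 4*(f + ((f*f)*P - 10)) = 4*(f + (f**2*P - 10)) = 4*(f + (P*f**2 - 10)) = 4*(f + (-10 + P*f**2)) = 4*(-10 + f + P*f**2) = -40 + 4*f + 4*P*f**2)
b((-4 + 5)**2, 17) - M(y, 16) = (-40 + 4*(-4 + 5)**2 + 4*17*((-4 + 5)**2)**2) - 1*16 = (-40 + 4*1**2 + 4*17*(1**2)**2) - 16 = (-40 + 4*1 + 4*17*1**2) - 16 = (-40 + 4 + 4*17*1) - 16 = (-40 + 4 + 68) - 16 = 32 - 16 = 16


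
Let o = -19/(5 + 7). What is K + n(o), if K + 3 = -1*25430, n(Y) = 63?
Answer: -25370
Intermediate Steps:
o = -19/12 ≈ -1.5833
K = -25433 (K = -3 - 1*25430 = -3 - 25430 = -25433)
K + n(o) = -25433 + 63 = -25370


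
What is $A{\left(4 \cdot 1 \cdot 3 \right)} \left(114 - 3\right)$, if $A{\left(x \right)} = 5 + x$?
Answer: $1887$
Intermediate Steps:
$A{\left(4 \cdot 1 \cdot 3 \right)} \left(114 - 3\right) = \left(5 + 4 \cdot 1 \cdot 3\right) \left(114 - 3\right) = \left(5 + 4 \cdot 3\right) 111 = \left(5 + 12\right) 111 = 17 \cdot 111 = 1887$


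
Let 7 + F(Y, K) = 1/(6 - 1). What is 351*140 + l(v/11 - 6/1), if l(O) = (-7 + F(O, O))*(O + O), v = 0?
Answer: 246528/5 ≈ 49306.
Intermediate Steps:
F(Y, K) = -34/5 (F(Y, K) = -7 + 1/(6 - 1) = -7 + 1/5 = -7 + ⅕ = -34/5)
l(O) = -138*O/5 (l(O) = (-7 - 34/5)*(O + O) = -138*O/5)
351*140 + l(v/11 - 6/1) = 351*140 - 138*(0/11 - 6/1)/5 = 49140 - 138*(0*(1/11) - 6*1)/5 = 49140 - 138*(0 - 6)/5 = 49140 - 138/5*(-6) = 49140 + 828/5 = 246528/5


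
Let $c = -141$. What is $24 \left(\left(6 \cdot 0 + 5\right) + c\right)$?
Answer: $-3264$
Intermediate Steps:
$24 \left(\left(6 \cdot 0 + 5\right) + c\right) = 24 \left(\left(6 \cdot 0 + 5\right) - 141\right) = 24 \left(\left(0 + 5\right) - 141\right) = 24 \left(5 - 141\right) = 24 \left(-136\right) = -3264$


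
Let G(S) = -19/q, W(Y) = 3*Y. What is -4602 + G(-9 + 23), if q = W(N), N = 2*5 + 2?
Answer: -165691/36 ≈ -4602.5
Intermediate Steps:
N = 12 (N = 10 + 2 = 12)
q = 36 (q = 3*12 = 36)
G(S) = -19/36
-4602 + G(-9 + 23) = -4602 - 19/36 = -165691/36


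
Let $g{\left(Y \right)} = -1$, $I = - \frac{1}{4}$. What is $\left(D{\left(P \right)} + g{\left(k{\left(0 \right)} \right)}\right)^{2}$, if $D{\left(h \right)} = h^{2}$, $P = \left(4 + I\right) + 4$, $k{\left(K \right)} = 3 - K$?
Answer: $\frac{893025}{256} \approx 3488.4$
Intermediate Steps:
$I = - \frac{1}{4} \approx -0.25$
$P = \frac{31}{4}$ ($P = \left(4 - \frac{1}{4}\right) + 4 = \frac{15}{4} + 4 = \frac{31}{4} \approx 7.75$)
$\left(D{\left(P \right)} + g{\left(k{\left(0 \right)} \right)}\right)^{2} = \left(\left(\frac{31}{4}\right)^{2} - 1\right)^{2} = \left(\frac{961}{16} - 1\right)^{2} = \left(\frac{945}{16}\right)^{2} = \frac{893025}{256}$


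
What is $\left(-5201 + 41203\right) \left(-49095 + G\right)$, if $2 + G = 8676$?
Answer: $-1455236842$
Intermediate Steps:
$G = 8674$ ($G = -2 + 8676 = 8674$)
$\left(-5201 + 41203\right) \left(-49095 + G\right) = \left(-5201 + 41203\right) \left(-49095 + 8674\right) = 36002 \left(-40421\right) = -1455236842$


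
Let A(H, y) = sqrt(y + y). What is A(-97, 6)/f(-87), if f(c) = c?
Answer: -2*sqrt(3)/87 ≈ -0.039817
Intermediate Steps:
A(H, y) = sqrt(2)*sqrt(y) (A(H, y) = sqrt(2*y) = sqrt(2)*sqrt(y))
A(-97, 6)/f(-87) = (sqrt(2)*sqrt(6))/(-87) = (2*sqrt(3))*(-1/87) = -2*sqrt(3)/87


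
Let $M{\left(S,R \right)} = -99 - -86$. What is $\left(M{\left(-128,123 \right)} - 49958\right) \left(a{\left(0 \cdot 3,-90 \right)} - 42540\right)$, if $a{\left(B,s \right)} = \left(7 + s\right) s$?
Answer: $1752482970$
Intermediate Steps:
$M{\left(S,R \right)} = -13$ ($M{\left(S,R \right)} = -99 + 86 = -13$)
$a{\left(B,s \right)} = s \left(7 + s\right)$
$\left(M{\left(-128,123 \right)} - 49958\right) \left(a{\left(0 \cdot 3,-90 \right)} - 42540\right) = \left(-13 - 49958\right) \left(- 90 \left(7 - 90\right) - 42540\right) = - 49971 \left(\left(-90\right) \left(-83\right) - 42540\right) = - 49971 \left(7470 - 42540\right) = \left(-49971\right) \left(-35070\right) = 1752482970$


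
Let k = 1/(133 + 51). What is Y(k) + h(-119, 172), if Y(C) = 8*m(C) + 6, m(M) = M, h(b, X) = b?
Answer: -2598/23 ≈ -112.96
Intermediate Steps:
k = 1/184 ≈ 0.0054348
Y(C) = 6 + 8*C (Y(C) = 8*C + 6 = 6 + 8*C)
Y(k) + h(-119, 172) = (6 + 8*(1/184)) - 119 = (6 + 1/23) - 119 = 139/23 - 119 = -2598/23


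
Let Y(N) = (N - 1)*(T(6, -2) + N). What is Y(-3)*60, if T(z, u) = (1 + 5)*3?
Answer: -3600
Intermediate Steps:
T(z, u) = 18 (T(z, u) = 6*3 = 18)
Y(N) = (-1 + N)*(18 + N) (Y(N) = (N - 1)*(18 + N) = (-1 + N)*(18 + N))
Y(-3)*60 = (-18 + (-3)² + 17*(-3))*60 = (-18 + 9 - 51)*60 = -60*60 = -3600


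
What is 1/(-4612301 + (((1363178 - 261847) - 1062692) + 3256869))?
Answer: -1/1316793 ≈ -7.5942e-7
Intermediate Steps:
1/(-4612301 + (((1363178 - 261847) - 1062692) + 3256869)) = 1/(-4612301 + ((1101331 - 1062692) + 3256869)) = 1/(-4612301 + (38639 + 3256869)) = 1/(-4612301 + 3295508) = 1/(-1316793) = -1/1316793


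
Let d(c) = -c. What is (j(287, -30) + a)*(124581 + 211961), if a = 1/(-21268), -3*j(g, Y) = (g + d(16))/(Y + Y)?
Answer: 121227644801/239265 ≈ 5.0667e+5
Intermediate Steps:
j(g, Y) = -(-16 + g)/(6*Y) (j(g, Y) = -(g - 1*16)/(3*(Y + Y)) = -(g - 16)/(3*(2*Y)) = -(-16 + g)*1/(2*Y)/3 = -(-16 + g)/(6*Y))
a = -1/21268 ≈ -4.7019e-5
(j(287, -30) + a)*(124581 + 211961) = ((1/6)*(16 - 1*287)/(-30) - 1/21268)*(124581 + 211961) = ((1/6)*(-1/30)*(16 - 287) - 1/21268)*336542 = ((1/6)*(-1/30)*(-271) - 1/21268)*336542 = (271/180 - 1/21268)*336542 = (720431/478530)*336542 = 121227644801/239265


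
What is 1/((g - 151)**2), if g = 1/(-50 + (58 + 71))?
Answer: 6241/142277184 ≈ 4.3865e-5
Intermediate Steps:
g = 1/79 (g = 1/(-50 + 129) = 1/79 ≈ 0.012658)
1/((g - 151)**2) = 1/((1/79 - 151)**2) = 1/((-11928/79)**2) = 1/(142277184/6241) = 6241/142277184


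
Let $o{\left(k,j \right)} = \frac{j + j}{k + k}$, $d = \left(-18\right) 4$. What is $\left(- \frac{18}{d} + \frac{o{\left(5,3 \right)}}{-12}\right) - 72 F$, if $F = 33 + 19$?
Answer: $- \frac{18719}{5} \approx -3743.8$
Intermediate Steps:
$d = -72$
$o{\left(k,j \right)} = \frac{j}{k}$ ($o{\left(k,j \right)} = \frac{2 j}{2 k} = 2 j \frac{1}{2 k} = \frac{j}{k}$)
$F = 52$
$\left(- \frac{18}{d} + \frac{o{\left(5,3 \right)}}{-12}\right) - 72 F = \left(- \frac{18}{-72} + \frac{3 \cdot \frac{1}{5}}{-12}\right) - 3744 = \left(\left(-18\right) \left(- \frac{1}{72}\right) + 3 \cdot \frac{1}{5} \left(- \frac{1}{12}\right)\right) - 3744 = \left(\frac{1}{4} + \frac{3}{5} \left(- \frac{1}{12}\right)\right) - 3744 = \left(\frac{1}{4} - \frac{1}{20}\right) - 3744 = \frac{1}{5} - 3744 = - \frac{18719}{5}$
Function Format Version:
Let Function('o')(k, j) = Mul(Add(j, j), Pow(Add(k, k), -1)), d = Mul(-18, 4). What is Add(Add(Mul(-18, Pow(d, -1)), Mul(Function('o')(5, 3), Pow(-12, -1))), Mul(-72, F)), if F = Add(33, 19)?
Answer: Rational(-18719, 5) ≈ -3743.8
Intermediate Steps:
d = -72
Function('o')(k, j) = Mul(j, Pow(k, -1)) (Function('o')(k, j) = Mul(Mul(2, j), Pow(Mul(2, k), -1)) = Mul(Mul(2, j), Mul(Rational(1, 2), Pow(k, -1))) = Mul(j, Pow(k, -1)))
F = 52
Add(Add(Mul(-18, Pow(d, -1)), Mul(Function('o')(5, 3), Pow(-12, -1))), Mul(-72, F)) = Add(Add(Mul(-18, Pow(-72, -1)), Mul(Mul(3, Pow(5, -1)), Pow(-12, -1))), Mul(-72, 52)) = Add(Add(Mul(-18, Rational(-1, 72)), Mul(Mul(3, Rational(1, 5)), Rational(-1, 12))), -3744) = Add(Add(Rational(1, 4), Mul(Rational(3, 5), Rational(-1, 12))), -3744) = Add(Add(Rational(1, 4), Rational(-1, 20)), -3744) = Add(Rational(1, 5), -3744) = Rational(-18719, 5)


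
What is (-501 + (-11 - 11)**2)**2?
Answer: 289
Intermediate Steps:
(-501 + (-11 - 11)**2)**2 = (-501 + (-22)**2)**2 = (-501 + 484)**2 = (-17)**2 = 289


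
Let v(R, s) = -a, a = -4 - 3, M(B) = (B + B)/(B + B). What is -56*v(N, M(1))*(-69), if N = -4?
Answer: 27048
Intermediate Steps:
M(B) = 1 (M(B) = (2*B)/((2*B)) = (2*B)*(1/(2*B)) = 1)
a = -7
v(R, s) = 7 (v(R, s) = -1*(-7) = 7)
-56*v(N, M(1))*(-69) = -56*7*(-69) = -392*(-69) = 27048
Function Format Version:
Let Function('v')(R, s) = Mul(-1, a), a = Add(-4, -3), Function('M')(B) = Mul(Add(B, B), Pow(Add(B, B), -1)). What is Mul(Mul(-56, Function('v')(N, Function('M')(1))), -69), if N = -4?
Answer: 27048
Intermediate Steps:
Function('M')(B) = 1 (Function('M')(B) = Mul(Mul(2, B), Pow(Mul(2, B), -1)) = Mul(Mul(2, B), Mul(Rational(1, 2), Pow(B, -1))) = 1)
a = -7
Function('v')(R, s) = 7 (Function('v')(R, s) = Mul(-1, -7) = 7)
Mul(Mul(-56, Function('v')(N, Function('M')(1))), -69) = Mul(Mul(-56, 7), -69) = Mul(-392, -69) = 27048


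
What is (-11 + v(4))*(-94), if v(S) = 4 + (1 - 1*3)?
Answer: 846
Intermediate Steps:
v(S) = 2 (v(S) = 4 + (1 - 3) = 4 - 2 = 2)
(-11 + v(4))*(-94) = (-11 + 2)*(-94) = -9*(-94) = 846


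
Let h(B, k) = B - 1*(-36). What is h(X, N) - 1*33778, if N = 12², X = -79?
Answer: -33821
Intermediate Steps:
N = 144
h(B, k) = 36 + B (h(B, k) = B + 36 = 36 + B)
h(X, N) - 1*33778 = (36 - 79) - 1*33778 = -43 - 33778 = -33821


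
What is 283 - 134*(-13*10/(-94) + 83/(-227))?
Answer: 1564891/10669 ≈ 146.68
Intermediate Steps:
283 - 134*(-13*10/(-94) + 83/(-227)) = 283 - 134*(-130*(-1/94) + 83*(-1/227)) = 283 - 134*(65/47 - 83/227) = 283 - 134*10854/10669 = 283 - 1454436/10669 = 1564891/10669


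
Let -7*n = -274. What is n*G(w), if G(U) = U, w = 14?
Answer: 548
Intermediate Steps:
n = 274/7 (n = -1/7*(-274) = 274/7 ≈ 39.143)
n*G(w) = (274/7)*14 = 548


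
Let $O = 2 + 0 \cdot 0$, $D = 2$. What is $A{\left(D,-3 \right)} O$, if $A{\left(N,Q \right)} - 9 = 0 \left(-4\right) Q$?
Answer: $18$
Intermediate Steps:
$O = 2$ ($O = 2 + 0 = 2$)
$A{\left(N,Q \right)} = 9$ ($A{\left(N,Q \right)} = 9 + 0 \left(-4\right) Q = 9 + 0 Q = 9 + 0 = 9$)
$A{\left(D,-3 \right)} O = 9 \cdot 2 = 18$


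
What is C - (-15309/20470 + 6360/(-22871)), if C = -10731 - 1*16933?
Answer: -12950957130341/468169370 ≈ -27663.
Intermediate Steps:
C = -27664 (C = -10731 - 16933 = -27664)
C - (-15309/20470 + 6360/(-22871)) = -27664 - (-15309/20470 + 6360/(-22871)) = -27664 - (-15309*1/20470 + 6360*(-1/22871)) = -27664 - (-15309/20470 - 6360/22871) = -27664 - 1*(-480321339/468169370) = -27664 + 480321339/468169370 = -12950957130341/468169370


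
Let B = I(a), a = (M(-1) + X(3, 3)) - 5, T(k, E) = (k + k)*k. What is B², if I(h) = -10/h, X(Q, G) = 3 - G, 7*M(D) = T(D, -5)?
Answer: 4900/1089 ≈ 4.4995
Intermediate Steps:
T(k, E) = 2*k² (T(k, E) = (2*k)*k = 2*k²)
M(D) = 2*D²/7 (M(D) = (2*D²)/7 = 2*D²/7)
a = -33/7 (a = ((2/7)*(-1)² + (3 - 1*3)) - 5 = ((2/7)*1 + (3 - 3)) - 5 = (2/7 + 0) - 5 = 2/7 - 5 = -33/7 ≈ -4.7143)
B = 70/33 (B = -10/(-33/7) = -10*(-7/33) = 70/33 ≈ 2.1212)
B² = (70/33)² = 4900/1089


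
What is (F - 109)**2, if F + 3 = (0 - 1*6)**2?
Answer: 5776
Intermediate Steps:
F = 33 (F = -3 + (0 - 1*6)**2 = -3 + (0 - 6)**2 = -3 + (-6)**2 = -3 + 36 = 33)
(F - 109)**2 = (33 - 109)**2 = (-76)**2 = 5776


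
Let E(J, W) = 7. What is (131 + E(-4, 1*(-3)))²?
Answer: 19044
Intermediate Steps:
(131 + E(-4, 1*(-3)))² = (131 + 7)² = 138² = 19044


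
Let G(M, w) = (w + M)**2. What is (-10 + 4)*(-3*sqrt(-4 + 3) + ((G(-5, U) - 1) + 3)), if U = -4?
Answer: -498 + 18*I ≈ -498.0 + 18.0*I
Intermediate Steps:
G(M, w) = (M + w)**2
(-10 + 4)*(-3*sqrt(-4 + 3) + ((G(-5, U) - 1) + 3)) = (-10 + 4)*(-3*sqrt(-4 + 3) + (((-5 - 4)**2 - 1) + 3)) = -6*(-3*I + (((-9)**2 - 1) + 3)) = -6*(-3*I + ((81 - 1) + 3)) = -6*(-3*I + (80 + 3)) = -6*(-3*I + 83) = -6*(83 - 3*I) = -498 + 18*I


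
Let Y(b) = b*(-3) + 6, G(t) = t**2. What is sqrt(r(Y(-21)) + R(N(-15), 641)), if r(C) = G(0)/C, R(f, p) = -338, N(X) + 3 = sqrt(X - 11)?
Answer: 13*I*sqrt(2) ≈ 18.385*I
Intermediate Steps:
N(X) = -3 + sqrt(-11 + X) (N(X) = -3 + sqrt(X - 11) = -3 + sqrt(-11 + X))
Y(b) = 6 - 3*b (Y(b) = -3*b + 6 = 6 - 3*b)
r(C) = 0 (r(C) = 0**2/C = 0/C = 0)
sqrt(r(Y(-21)) + R(N(-15), 641)) = sqrt(0 - 338) = sqrt(-338) = 13*I*sqrt(2)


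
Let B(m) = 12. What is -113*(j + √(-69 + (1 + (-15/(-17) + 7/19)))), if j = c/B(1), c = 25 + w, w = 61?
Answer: -4859/6 - 1582*I*√35530/323 ≈ -809.83 - 923.21*I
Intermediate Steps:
c = 86 (c = 25 + 61 = 86)
j = 43/6 (j = 86/12 = 86*(1/12) = 43/6 ≈ 7.1667)
-113*(j + √(-69 + (1 + (-15/(-17) + 7/19)))) = -113*(43/6 + √(-69 + (1 + (-15/(-17) + 7/19)))) = -113*(43/6 + √(-69 + (1 + (-15*(-1/17) + 7*(1/19))))) = -113*(43/6 + √(-69 + (1 + (15/17 + 7/19)))) = -113*(43/6 + √(-69 + (1 + 404/323))) = -113*(43/6 + √(-69 + 727/323)) = -113*(43/6 + √(-21560/323)) = -113*(43/6 + 14*I*√35530/323) = -4859/6 - 1582*I*√35530/323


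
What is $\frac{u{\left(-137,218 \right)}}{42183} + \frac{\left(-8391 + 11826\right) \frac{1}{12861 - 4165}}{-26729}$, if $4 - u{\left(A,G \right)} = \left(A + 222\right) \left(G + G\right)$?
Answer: $- \frac{2871090162703}{3268273934424} \approx -0.87847$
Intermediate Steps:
$u{\left(A,G \right)} = 4 - 2 G \left(222 + A\right)$ ($u{\left(A,G \right)} = 4 - \left(A + 222\right) \left(G + G\right) = 4 - \left(222 + A\right) 2 G = 4 - 2 G \left(222 + A\right)$)
$\frac{u{\left(-137,218 \right)}}{42183} + \frac{\left(-8391 + 11826\right) \frac{1}{12861 - 4165}}{-26729} = \frac{4 - 96792 - \left(-274\right) 218}{42183} + \frac{\left(-8391 + 11826\right) \frac{1}{12861 - 4165}}{-26729} = \left(4 - 96792 + 59732\right) \frac{1}{42183} + \frac{3435}{8696} \left(- \frac{1}{26729}\right) = \left(-37056\right) \frac{1}{42183} + 3435 \cdot \frac{1}{8696} \left(- \frac{1}{26729}\right) = - \frac{12352}{14061} + \frac{3435}{8696} \left(- \frac{1}{26729}\right) = - \frac{12352}{14061} - \frac{3435}{232435384} = - \frac{2871090162703}{3268273934424}$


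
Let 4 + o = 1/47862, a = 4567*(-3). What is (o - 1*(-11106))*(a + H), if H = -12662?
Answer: -14008347154775/47862 ≈ -2.9268e+8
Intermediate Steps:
a = -13701
o = -191447/47862 (o = -4 + 1/47862 = -191447/47862 ≈ -4.0000)
(o - 1*(-11106))*(a + H) = (-191447/47862 - 1*(-11106))*(-13701 - 12662) = (-191447/47862 + 11106)*(-26363) = (531363925/47862)*(-26363) = -14008347154775/47862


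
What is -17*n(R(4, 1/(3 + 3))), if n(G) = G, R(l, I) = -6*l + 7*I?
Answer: 2329/6 ≈ 388.17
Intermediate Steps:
-17*n(R(4, 1/(3 + 3))) = -17*(-6*4 + 7/(3 + 3)) = -17*(-24 + 7/6) = -17*(-137/6) = 2329/6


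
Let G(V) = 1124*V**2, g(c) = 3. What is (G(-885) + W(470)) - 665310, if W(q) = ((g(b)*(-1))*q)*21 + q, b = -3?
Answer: 879650450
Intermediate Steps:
W(q) = -62*q (W(q) = ((3*(-1))*q)*21 + q = -3*q*21 + q = -63*q + q = -62*q)
(G(-885) + W(470)) - 665310 = (1124*(-885)**2 - 62*470) - 665310 = (1124*783225 - 29140) - 665310 = (880344900 - 29140) - 665310 = 880315760 - 665310 = 879650450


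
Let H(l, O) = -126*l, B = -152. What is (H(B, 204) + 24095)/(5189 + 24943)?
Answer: 43247/30132 ≈ 1.4353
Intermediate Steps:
(H(B, 204) + 24095)/(5189 + 24943) = (-126*(-152) + 24095)/(5189 + 24943) = (19152 + 24095)/30132 = 43247*(1/30132) = 43247/30132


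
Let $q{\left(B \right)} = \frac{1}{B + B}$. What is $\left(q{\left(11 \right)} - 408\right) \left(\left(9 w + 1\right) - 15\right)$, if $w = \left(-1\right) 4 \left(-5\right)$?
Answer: $- \frac{744925}{11} \approx -67721.0$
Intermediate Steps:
$q{\left(B \right)} = \frac{1}{2 B}$
$w = 20$ ($w = \left(-4\right) \left(-5\right) = 20$)
$\left(q{\left(11 \right)} - 408\right) \left(\left(9 w + 1\right) - 15\right) = \left(\frac{1}{2 \cdot 11} - 408\right) \left(\left(9 \cdot 20 + 1\right) - 15\right) = \left(\frac{1}{2} \cdot \frac{1}{11} - 408\right) \left(\left(180 + 1\right) + \left(-103 + 88\right)\right) = \left(\frac{1}{22} - 408\right) \left(181 - 15\right) = \left(- \frac{8975}{22}\right) 166 = - \frac{744925}{11}$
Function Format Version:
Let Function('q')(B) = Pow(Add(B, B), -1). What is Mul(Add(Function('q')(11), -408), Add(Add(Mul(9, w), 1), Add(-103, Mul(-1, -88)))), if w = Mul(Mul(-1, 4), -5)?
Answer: Rational(-744925, 11) ≈ -67721.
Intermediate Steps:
Function('q')(B) = Mul(Rational(1, 2), Pow(B, -1)) (Function('q')(B) = Pow(Mul(2, B), -1) = Mul(Rational(1, 2), Pow(B, -1)))
w = 20 (w = Mul(-4, -5) = 20)
Mul(Add(Function('q')(11), -408), Add(Add(Mul(9, w), 1), Add(-103, Mul(-1, -88)))) = Mul(Add(Mul(Rational(1, 2), Pow(11, -1)), -408), Add(Add(Mul(9, 20), 1), Add(-103, Mul(-1, -88)))) = Mul(Add(Mul(Rational(1, 2), Rational(1, 11)), -408), Add(Add(180, 1), Add(-103, 88))) = Mul(Add(Rational(1, 22), -408), Add(181, -15)) = Mul(Rational(-8975, 22), 166) = Rational(-744925, 11)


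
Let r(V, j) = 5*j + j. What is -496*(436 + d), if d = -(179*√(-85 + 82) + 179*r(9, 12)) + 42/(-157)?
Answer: 969682976/157 + 88784*I*√3 ≈ 6.1763e+6 + 1.5378e+5*I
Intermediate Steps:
r(V, j) = 6*j
d = -2023458/157 - 179*I*√3 (d = -(12888 + 179*√(-85 + 82)) + 42/(-157) = -(12888 + 179*I*√3) + 42*(-1/157) = -(12888 + 179*I*√3) - 42/157 = -179*(72 + I*√3) - 42/157 = (-12888 - 179*I*√3) - 42/157 = -2023458/157 - 179*I*√3 ≈ -12888.0 - 310.04*I)
-496*(436 + d) = -496*(436 + (-2023458/157 - 179*I*√3)) = -496*(-1955006/157 - 179*I*√3) = 969682976/157 + 88784*I*√3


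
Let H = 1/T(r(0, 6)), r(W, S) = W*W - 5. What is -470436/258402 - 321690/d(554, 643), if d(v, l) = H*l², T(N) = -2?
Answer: -4708435834/17806008083 ≈ -0.26443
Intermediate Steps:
r(W, S) = -5 + W² (r(W, S) = W² - 5 = -5 + W²)
H = -½ (H = 1/(-2) = -½ ≈ -0.50000)
d(v, l) = -l²/2
-470436/258402 - 321690/d(554, 643) = -470436/258402 - 321690/((-½*643²)) = -470436*1/258402 - 321690/((-½*413449)) = -78406/43067 - 321690/(-413449/2) = -78406/43067 - 321690*(-2/413449) = -78406/43067 + 643380/413449 = -4708435834/17806008083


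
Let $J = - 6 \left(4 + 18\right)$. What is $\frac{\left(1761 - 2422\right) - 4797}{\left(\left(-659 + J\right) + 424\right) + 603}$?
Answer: $- \frac{2729}{118} \approx -23.127$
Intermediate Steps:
$J = -132$ ($J = \left(-6\right) 22 = -132$)
$\frac{\left(1761 - 2422\right) - 4797}{\left(\left(-659 + J\right) + 424\right) + 603} = \frac{\left(1761 - 2422\right) - 4797}{\left(\left(-659 - 132\right) + 424\right) + 603} = \frac{\left(1761 - 2422\right) - 4797}{\left(-791 + 424\right) + 603} = \frac{-661 - 4797}{-367 + 603} = - \frac{5458}{236} = \left(-5458\right) \frac{1}{236} = - \frac{2729}{118}$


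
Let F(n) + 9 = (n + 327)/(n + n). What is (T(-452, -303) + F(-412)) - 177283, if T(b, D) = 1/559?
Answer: -81663483533/460616 ≈ -1.7729e+5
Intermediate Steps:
T(b, D) = 1/559
F(n) = -9 + (327 + n)/(2*n) (F(n) = -9 + (n + 327)/(n + n) = -9 + (327 + n)/((2*n)) = -9 + (327 + n)*(1/(2*n)) = -9 + (327 + n)/(2*n))
(T(-452, -303) + F(-412)) - 177283 = (1/559 + (1/2)*(327 - 17*(-412))/(-412)) - 177283 = (1/559 + (1/2)*(-1/412)*(327 + 7004)) - 177283 = (1/559 + (1/2)*(-1/412)*7331) - 177283 = (1/559 - 7331/824) - 177283 = -4097205/460616 - 177283 = -81663483533/460616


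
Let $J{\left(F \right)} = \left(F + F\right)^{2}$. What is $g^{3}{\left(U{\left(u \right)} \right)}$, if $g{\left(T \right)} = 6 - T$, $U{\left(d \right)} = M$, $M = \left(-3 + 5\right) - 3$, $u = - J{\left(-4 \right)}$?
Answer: $343$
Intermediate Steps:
$J{\left(F \right)} = 4 F^{2}$ ($J{\left(F \right)} = \left(2 F\right)^{2} = 4 F^{2}$)
$u = -64$ ($u = - 4 \left(-4\right)^{2} = - 4 \cdot 16 = \left(-1\right) 64 = -64$)
$M = -1$ ($M = 2 - 3 = -1$)
$U{\left(d \right)} = -1$
$g^{3}{\left(U{\left(u \right)} \right)} = \left(6 - -1\right)^{3} = \left(6 + 1\right)^{3} = 7^{3} = 343$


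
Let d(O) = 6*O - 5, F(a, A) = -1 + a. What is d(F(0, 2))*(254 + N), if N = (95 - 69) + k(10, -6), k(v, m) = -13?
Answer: -2937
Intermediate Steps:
N = 13 (N = (95 - 69) - 13 = 26 - 13 = 13)
d(O) = -5 + 6*O
d(F(0, 2))*(254 + N) = (-5 + 6*(-1 + 0))*(254 + 13) = (-5 + 6*(-1))*267 = (-5 - 6)*267 = -11*267 = -2937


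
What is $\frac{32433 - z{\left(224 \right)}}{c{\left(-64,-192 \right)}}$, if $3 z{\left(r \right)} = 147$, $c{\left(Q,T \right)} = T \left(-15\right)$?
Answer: $\frac{506}{45} \approx 11.244$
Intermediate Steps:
$c{\left(Q,T \right)} = - 15 T$
$z{\left(r \right)} = 49$ ($z{\left(r \right)} = \frac{1}{3} \cdot 147 = 49$)
$\frac{32433 - z{\left(224 \right)}}{c{\left(-64,-192 \right)}} = \frac{32433 - 49}{\left(-15\right) \left(-192\right)} = \frac{32433 - 49}{2880} = 32384 \cdot \frac{1}{2880} = \frac{506}{45}$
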